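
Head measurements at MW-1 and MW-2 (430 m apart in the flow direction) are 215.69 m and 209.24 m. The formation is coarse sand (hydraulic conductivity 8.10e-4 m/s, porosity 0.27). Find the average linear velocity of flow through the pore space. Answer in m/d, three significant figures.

3.89 m/d

Hydraulic gradient i = (215.69 − 209.24) / 430 = 6.45 / 430 = 0.01500
K = 8.10e-4 m/s × 86400 s/d = 69.98 m/d
Specific discharge q = 69.98 × 0.01500 = 1.050 m/d
Average linear velocity = 1.050 / 0.27 = 3.888 m/d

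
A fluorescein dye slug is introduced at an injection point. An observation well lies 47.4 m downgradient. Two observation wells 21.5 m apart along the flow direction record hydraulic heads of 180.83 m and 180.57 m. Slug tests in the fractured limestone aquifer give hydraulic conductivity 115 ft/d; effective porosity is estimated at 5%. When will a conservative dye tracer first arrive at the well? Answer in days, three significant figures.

Hydraulic gradient i = (180.83 − 180.57) / 21.5 = 0.26 / 21.5 = 0.01209
K = 115 ft/d × 0.3048 = 35.05 m/d
Darcy flux q = K·i = 35.05 × 0.01209 = 0.4239 m/d
v = Ki/n = 35.05·0.01209/0.05 = 8.478 m/d
t = L / v = 47.4 / 8.478 = 5.591 d

5.59 days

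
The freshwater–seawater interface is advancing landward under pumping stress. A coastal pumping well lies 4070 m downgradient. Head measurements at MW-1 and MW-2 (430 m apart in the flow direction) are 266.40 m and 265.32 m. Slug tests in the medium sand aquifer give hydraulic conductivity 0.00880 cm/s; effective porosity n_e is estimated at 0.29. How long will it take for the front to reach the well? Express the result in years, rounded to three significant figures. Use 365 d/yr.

Hydraulic gradient i = (266.40 − 265.32) / 430 = 1.08 / 430 = 0.002512
K = 0.00880 cm/s × 864 = 7.603 m/d
Darcy flux q = K·i = 7.603 × 0.002512 = 0.01910 m/d
Seepage velocity v = q / n = 0.01910 / 0.29 = 0.06585 m/d
t = L / v = 4070 / 0.06585 = 61810 d
   = 61810 / 365 = 169 yr

169 years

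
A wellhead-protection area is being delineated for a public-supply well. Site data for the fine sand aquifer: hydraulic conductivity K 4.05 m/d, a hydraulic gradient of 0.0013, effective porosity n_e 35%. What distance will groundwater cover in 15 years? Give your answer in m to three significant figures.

Darcy flux q = K·i = 4.05 × 0.0013 = 0.005265 m/d
v_s = q/n_e = 0.005265/0.35 = 0.01504 m/d
T = 15 yr × 365 = 5475 d
L = v × T = 0.01504 × 5475 = 82.36 m

82.4 m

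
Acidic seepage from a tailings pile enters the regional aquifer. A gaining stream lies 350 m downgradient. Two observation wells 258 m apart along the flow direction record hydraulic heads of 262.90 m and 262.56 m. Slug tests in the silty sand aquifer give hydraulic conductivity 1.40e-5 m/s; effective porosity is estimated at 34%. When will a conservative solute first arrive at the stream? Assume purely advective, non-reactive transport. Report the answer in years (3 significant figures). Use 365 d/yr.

Hydraulic gradient i = (262.90 − 262.56) / 258 = 0.34 / 258 = 0.001318
K = 1.40e-5 m/s × 86400 s/d = 1.210 m/d
Specific discharge q = 1.210 × 0.001318 = 0.001594 m/d
Seepage velocity v = q / n = 0.001594 / 0.34 = 0.004688 m/d
t = L / v = 350 / 0.004688 = 74650 d
   = 74650 / 365 = 205 yr

205 years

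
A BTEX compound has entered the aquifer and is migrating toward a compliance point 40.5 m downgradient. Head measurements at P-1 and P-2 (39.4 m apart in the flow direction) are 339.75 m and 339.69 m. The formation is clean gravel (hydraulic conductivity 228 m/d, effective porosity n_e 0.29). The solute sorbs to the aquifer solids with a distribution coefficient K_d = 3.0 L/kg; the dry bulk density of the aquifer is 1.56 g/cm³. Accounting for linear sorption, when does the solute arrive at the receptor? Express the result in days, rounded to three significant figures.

580 days

Hydraulic gradient i = (339.75 − 339.69) / 39.4 = 0.06 / 39.4 = 0.001523
Specific discharge q = 228 × 0.001523 = 0.3472 m/d
v_s = q/n_e = 0.3472/0.29 = 1.197 m/d
Retardation R = 1 + ρ_b·K_d/n = 1 + 1.56×3.0/0.29 = 17.14
Contaminant velocity v_c = v/R = 1.197/17.14 = 0.06986 m/d
t = L/v_c = 40.5/0.06986 = 579.7 d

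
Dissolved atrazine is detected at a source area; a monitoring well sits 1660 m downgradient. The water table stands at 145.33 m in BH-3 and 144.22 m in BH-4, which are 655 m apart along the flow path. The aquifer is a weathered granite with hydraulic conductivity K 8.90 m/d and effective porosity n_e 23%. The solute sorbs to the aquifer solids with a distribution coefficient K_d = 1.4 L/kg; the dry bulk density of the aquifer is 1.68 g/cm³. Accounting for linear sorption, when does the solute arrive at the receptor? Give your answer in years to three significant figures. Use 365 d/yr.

Hydraulic gradient i = (145.33 − 144.22) / 655 = 1.11 / 655 = 0.001695
Darcy flux q = K·i = 8.90 × 0.001695 = 0.01508 m/d
v_s = q/n_e = 0.01508/0.23 = 0.06558 m/d
Retardation R = 1 + ρ_b·K_d/n = 1 + 1.68×1.4/0.23 = 11.23
Contaminant velocity v_c = v/R = 0.06558/11.23 = 0.005841 m/d
t = L/v_c = 1660/0.005841 = 284200 d
   = 284200/365 = 779 yr

779 years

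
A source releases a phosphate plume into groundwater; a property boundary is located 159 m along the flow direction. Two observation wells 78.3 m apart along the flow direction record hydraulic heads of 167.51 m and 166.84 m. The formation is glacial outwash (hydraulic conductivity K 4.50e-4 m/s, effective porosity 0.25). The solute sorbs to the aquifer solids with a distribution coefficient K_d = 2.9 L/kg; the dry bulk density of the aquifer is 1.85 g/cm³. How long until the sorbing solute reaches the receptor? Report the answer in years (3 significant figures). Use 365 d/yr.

Hydraulic gradient i = (167.51 − 166.84) / 78.3 = 0.67 / 78.3 = 0.008557
K = 4.50e-4 m/s × 86400 s/d = 38.88 m/d
Darcy flux q = K·i = 38.88 × 0.008557 = 0.3327 m/d
Seepage velocity v = q / n = 0.3327 / 0.25 = 1.331 m/d
Retardation R = 1 + ρ_b·K_d/n = 1 + 1.85×2.9/0.25 = 22.46
Contaminant velocity v_c = v/R = 1.331/22.46 = 0.05925 m/d
t = L/v_c = 159/0.05925 = 2684 d
   = 2684/365 = 7.35 yr

7.35 years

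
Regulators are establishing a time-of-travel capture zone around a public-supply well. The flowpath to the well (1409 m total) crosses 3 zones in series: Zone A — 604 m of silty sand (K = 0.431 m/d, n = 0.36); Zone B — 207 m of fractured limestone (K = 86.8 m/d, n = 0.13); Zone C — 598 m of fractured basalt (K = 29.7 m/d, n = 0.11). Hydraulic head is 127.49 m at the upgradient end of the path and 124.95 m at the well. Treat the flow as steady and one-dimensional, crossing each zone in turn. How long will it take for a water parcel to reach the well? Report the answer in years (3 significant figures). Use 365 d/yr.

Total head drop ΔH = 127.49 − 124.95 = 2.54 m
Continuity: the same q passes through each zone, so ΔH = q·Σ(L_j/K_j) — the zones act as resistances in series.
Σ(L/K) = 604/0.431 + 207/86.8 + 598/29.7 = 1401 + 2.385 + 20.13 = 1424 d
q = ΔH / Σ(L/K) = 2.54 / 1424 = 0.001784 m/d (same in every zone)
Zone A: v = q/n = 0.001784/0.36 = 0.004955 m/d → t_A = 604/0.004955 = 121900 d
Zone B: v = q/n = 0.001784/0.13 = 0.01372 m/d → t_B = 207/0.01372 = 15090 d
Zone C: v = q/n = 0.001784/0.11 = 0.01622 m/d → t_C = 598/0.01622 = 36880 d
Total t = 121900 + 15090 + 36880 = 173900 d
   = 173900 / 365 = 476 yr

476 years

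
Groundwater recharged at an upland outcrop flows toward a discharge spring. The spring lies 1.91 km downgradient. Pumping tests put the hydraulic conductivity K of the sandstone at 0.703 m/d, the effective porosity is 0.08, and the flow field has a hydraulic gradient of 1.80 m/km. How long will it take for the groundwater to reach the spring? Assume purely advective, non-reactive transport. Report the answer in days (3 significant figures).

Specific discharge q = 0.703 × 0.0018 = 0.001265 m/d
Average linear velocity = 0.001265 / 0.08 = 0.01582 m/d
L = 1.91 km = 1910 m
t = L / v = 1910 / 0.01582 = 120800 d

121000 days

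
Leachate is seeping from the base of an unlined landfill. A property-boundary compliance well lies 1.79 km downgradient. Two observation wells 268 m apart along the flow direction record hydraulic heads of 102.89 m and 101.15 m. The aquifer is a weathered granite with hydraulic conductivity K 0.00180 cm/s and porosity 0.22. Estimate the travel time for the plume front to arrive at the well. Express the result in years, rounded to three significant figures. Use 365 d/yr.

107 years

Hydraulic gradient i = (102.89 − 101.15) / 268 = 1.74 / 268 = 0.006493
K = 0.00180 cm/s × 864 = 1.555 m/d
Specific discharge q = 1.555 × 0.006493 = 0.01010 m/d
v = Ki/n = 1.555·0.006493/0.22 = 0.04590 m/d
L = 1.79 km = 1790 m
t = L / v = 1790 / 0.04590 = 39000 d
   = 39000 / 365 = 107 yr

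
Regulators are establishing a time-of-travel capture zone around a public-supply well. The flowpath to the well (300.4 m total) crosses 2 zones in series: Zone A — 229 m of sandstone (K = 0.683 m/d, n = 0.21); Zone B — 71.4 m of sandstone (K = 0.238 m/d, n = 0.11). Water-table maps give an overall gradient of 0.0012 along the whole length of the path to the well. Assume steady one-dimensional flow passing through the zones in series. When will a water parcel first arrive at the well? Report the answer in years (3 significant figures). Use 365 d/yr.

Continuity: the same q passes through each zone, so ΔH = q·Σ(L_j/K_j) — the zones act as resistances in series.
Σ(L/K) = 229/0.683 + 71.4/0.238 = 335.3 + 300.0 = 635.3 d
K_eq = L_total / Σ(L/K) = 300.4 / 635.3 = 0.4729 m/d
q = K_eq · i = 0.4729 × 0.0012 = 5.674e-4 m/d (same in every zone)
Zone A: v = q/n = 5.674e-4/0.21 = 0.002702 m/d → t_A = 229/0.002702 = 84750 d
Zone B: v = q/n = 5.674e-4/0.11 = 0.005158 m/d → t_B = 71.4/0.005158 = 13840 d
Total t = 84750 + 13840 = 98590 d
   = 98590 / 365 = 270 yr

270 years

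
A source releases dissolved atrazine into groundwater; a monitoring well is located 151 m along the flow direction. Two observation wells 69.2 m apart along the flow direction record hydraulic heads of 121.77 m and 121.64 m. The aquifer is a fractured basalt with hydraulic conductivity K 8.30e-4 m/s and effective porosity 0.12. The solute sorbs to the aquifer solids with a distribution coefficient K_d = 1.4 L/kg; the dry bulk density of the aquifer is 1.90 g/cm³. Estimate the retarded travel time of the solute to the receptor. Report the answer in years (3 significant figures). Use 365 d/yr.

8.54 years

Hydraulic gradient i = (121.77 − 121.64) / 69.2 = 0.13 / 69.2 = 0.001879
K = 8.30e-4 m/s × 86400 s/d = 71.71 m/d
Darcy flux q = K·i = 71.71 × 0.001879 = 0.1347 m/d
v = Ki/n = 71.71·0.001879/0.12 = 1.123 m/d
Retardation R = 1 + ρ_b·K_d/n = 1 + 1.90×1.4/0.12 = 23.17
Contaminant velocity v_c = v/R = 1.123/23.17 = 0.04846 m/d
t = L/v_c = 151/0.04846 = 3116 d
   = 3116/365 = 8.54 yr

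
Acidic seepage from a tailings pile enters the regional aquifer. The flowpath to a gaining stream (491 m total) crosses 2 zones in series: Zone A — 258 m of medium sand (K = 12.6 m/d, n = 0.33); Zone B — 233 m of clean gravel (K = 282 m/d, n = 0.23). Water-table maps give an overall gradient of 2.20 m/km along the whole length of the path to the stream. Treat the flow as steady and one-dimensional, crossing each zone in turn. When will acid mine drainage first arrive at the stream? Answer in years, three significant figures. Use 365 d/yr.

7.50 years

Continuity: the same q passes through each zone, so ΔH = q·Σ(L_j/K_j) — the zones act as resistances in series.
Σ(L/K) = 258/12.6 + 233/282 = 20.48 + 0.8262 = 21.30 d
K_eq = L_total / Σ(L/K) = 491 / 21.30 = 23.05 m/d
q = K_eq · i = 23.05 × 0.0022 = 0.05071 m/d (same in every zone)
Zone A: v = q/n = 0.05071/0.33 = 0.1537 m/d → t_A = 258/0.1537 = 1679 d
Zone B: v = q/n = 0.05071/0.23 = 0.2205 m/d → t_B = 233/0.2205 = 1057 d
Total t = 1679 + 1057 = 2736 d
   = 2736 / 365 = 7.50 yr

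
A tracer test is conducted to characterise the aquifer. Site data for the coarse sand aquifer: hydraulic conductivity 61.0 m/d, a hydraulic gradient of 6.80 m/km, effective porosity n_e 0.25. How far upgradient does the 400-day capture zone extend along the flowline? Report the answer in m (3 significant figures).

664 m

Darcy flux q = K·i = 61.0 × 0.0068 = 0.4148 m/d
Seepage velocity v = q / n = 0.4148 / 0.25 = 1.659 m/d
L = v × T = 1.659 × 400 = 663.7 m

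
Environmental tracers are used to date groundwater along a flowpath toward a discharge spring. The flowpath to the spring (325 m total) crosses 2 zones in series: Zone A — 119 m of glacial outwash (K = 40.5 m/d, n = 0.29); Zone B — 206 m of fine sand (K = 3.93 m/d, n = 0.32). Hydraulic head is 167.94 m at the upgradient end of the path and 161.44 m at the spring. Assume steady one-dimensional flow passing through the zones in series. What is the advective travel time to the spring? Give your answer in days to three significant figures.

855 days

Total head drop ΔH = 167.94 − 161.44 = 6.50 m
Continuity: the same q passes through each zone, so ΔH = q·Σ(L_j/K_j) — the zones act as resistances in series.
Σ(L/K) = 119/40.5 + 206/3.93 = 2.938 + 52.42 = 55.36 d
q = ΔH / Σ(L/K) = 6.50 / 55.36 = 0.1174 m/d (same in every zone)
Zone A: v = q/n = 0.1174/0.29 = 0.4049 m/d → t_A = 119/0.4049 = 293.9 d
Zone B: v = q/n = 0.1174/0.32 = 0.3669 m/d → t_B = 206/0.3669 = 561.4 d
Total t = 293.9 + 561.4 = 855.3 d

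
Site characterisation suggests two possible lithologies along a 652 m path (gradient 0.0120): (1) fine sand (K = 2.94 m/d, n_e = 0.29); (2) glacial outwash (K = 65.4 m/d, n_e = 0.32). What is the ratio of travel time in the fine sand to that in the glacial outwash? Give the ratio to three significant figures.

Unit 1 (fine sand): v = 2.94×0.012/0.29 = 0.1217 m/d, t = 652/0.1217 = 5359 d
Unit 2 (glacial outwash): v = 65.4×0.012/0.32 = 2.453 m/d, t = 652/2.453 = 265.9 d
t(fine sand) / t(glacial outwash) = 5359/265.9 = 20.2

20.2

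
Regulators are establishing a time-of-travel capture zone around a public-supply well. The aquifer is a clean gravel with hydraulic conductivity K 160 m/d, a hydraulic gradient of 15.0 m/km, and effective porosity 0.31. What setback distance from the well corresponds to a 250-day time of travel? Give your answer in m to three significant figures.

Specific discharge q = 160 × 0.015 = 2.400 m/d
v_s = q/n_e = 2.400/0.31 = 7.742 m/d
L = v × T = 7.742 × 250 = 1935 m

1940 m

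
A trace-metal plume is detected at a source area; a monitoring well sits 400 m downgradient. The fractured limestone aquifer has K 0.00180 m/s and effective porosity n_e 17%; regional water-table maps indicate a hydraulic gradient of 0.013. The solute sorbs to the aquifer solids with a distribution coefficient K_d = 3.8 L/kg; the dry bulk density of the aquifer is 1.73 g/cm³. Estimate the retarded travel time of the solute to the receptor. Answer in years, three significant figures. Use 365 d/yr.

K = 0.00180 m/s × 86400 s/d = 155.5 m/d
q = Ki = 155.5 × 0.013 = 2.022 m/d
v_s = q/n_e = 2.022/0.17 = 11.89 m/d
Retardation R = 1 + ρ_b·K_d/n = 1 + 1.73×3.8/0.17 = 39.67
Contaminant velocity v_c = v/R = 11.89/39.67 = 0.2998 m/d
t = L/v_c = 400/0.2998 = 1334 d
   = 1334/365 = 3.66 yr

3.66 years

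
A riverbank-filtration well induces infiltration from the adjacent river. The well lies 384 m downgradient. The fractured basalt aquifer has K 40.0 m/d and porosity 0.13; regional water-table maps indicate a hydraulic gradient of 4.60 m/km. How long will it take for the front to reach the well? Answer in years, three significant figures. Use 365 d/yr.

Specific discharge q = 40.0 × 0.0046 = 0.1840 m/d
v_s = q/n_e = 0.1840/0.13 = 1.415 m/d
t = L / v = 384 / 1.415 = 271.3 d
   = 271.3 / 365 = 0.743 yr

0.743 years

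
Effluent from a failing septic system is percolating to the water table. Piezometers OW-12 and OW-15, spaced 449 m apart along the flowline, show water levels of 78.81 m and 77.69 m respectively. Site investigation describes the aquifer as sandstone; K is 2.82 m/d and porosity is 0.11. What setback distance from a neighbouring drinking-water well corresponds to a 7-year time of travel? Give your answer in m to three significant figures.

Hydraulic gradient i = (78.81 − 77.69) / 449 = 1.12 / 449 = 0.002494
Specific discharge q = 2.82 × 0.002494 = 0.007034 m/d
v_s = q/n_e = 0.007034/0.11 = 0.06395 m/d
T = 7 yr × 365 = 2555 d
L = v × T = 0.06395 × 2555 = 163.4 m

163 m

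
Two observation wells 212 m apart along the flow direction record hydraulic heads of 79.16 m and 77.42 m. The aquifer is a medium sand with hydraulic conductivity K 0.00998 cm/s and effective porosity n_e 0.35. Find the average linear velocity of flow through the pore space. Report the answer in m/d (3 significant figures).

Hydraulic gradient i = (79.16 − 77.42) / 212 = 1.74 / 212 = 0.008208
K = 0.00998 cm/s × 864 = 8.623 m/d
Specific discharge q = 8.623 × 0.008208 = 0.07077 m/d
v_s = q/n_e = 0.07077/0.35 = 0.2022 m/d

0.202 m/d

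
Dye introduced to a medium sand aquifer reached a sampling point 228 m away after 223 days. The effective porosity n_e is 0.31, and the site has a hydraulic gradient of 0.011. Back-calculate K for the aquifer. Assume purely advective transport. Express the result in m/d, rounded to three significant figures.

v = L / t = 228 / 223 = 1.022 m/d
K = v · n / i = 1.022 × 0.31 / 0.011 = 28.8 m/d

28.8 m/d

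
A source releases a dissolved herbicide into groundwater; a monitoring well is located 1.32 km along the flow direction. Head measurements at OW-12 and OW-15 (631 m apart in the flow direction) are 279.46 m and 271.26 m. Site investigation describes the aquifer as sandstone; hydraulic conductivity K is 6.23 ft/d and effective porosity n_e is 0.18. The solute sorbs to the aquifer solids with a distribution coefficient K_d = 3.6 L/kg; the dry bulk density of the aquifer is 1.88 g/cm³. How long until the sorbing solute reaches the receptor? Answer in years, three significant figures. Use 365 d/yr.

1020 years

Hydraulic gradient i = (279.46 − 271.26) / 631 = 8.20 / 631 = 0.01300
K = 6.23 ft/d × 0.3048 = 1.899 m/d
Darcy flux q = K·i = 1.899 × 0.01300 = 0.02468 m/d
v_s = q/n_e = 0.02468/0.18 = 0.1371 m/d
Retardation R = 1 + ρ_b·K_d/n = 1 + 1.88×3.6/0.18 = 38.60
Contaminant velocity v_c = v/R = 0.1371/38.60 = 0.003552 m/d
L = 1.32 km = 1320 m
t = L/v_c = 1320/0.003552 = 371700 d
   = 371700/365 = 1020 yr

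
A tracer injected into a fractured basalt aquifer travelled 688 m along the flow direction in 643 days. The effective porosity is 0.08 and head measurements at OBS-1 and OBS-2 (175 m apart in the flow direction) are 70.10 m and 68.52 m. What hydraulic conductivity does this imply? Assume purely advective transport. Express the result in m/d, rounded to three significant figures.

Hydraulic gradient i = (70.10 − 68.52) / 175 = 1.58 / 175 = 0.009029
v = L / t = 688 / 643 = 1.070 m/d
K = v · n / i = 1.070 × 0.08 / 0.009029 = 9.48 m/d

9.48 m/d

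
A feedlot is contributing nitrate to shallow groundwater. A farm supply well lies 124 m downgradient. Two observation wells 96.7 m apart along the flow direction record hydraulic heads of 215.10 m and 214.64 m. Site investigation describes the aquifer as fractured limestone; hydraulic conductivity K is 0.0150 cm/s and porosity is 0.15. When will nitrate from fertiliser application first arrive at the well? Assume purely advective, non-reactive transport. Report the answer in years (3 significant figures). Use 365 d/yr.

0.827 years

Hydraulic gradient i = (215.10 − 214.64) / 96.7 = 0.46 / 96.7 = 0.004757
K = 0.0150 cm/s × 864 = 12.96 m/d
q = Ki = 12.96 × 0.004757 = 0.06165 m/d
v_s = q/n_e = 0.06165/0.15 = 0.4110 m/d
t = L / v = 124 / 0.4110 = 301.7 d
   = 301.7 / 365 = 0.827 yr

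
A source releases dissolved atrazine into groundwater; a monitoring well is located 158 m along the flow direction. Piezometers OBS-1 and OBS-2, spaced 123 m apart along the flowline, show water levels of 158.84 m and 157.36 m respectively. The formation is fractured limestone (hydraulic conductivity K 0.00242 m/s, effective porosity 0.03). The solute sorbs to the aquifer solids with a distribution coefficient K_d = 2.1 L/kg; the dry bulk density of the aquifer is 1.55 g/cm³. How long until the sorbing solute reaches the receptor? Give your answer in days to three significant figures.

206 days

Hydraulic gradient i = (158.84 − 157.36) / 123 = 1.48 / 123 = 0.01203
K = 0.00242 m/s × 86400 s/d = 209.1 m/d
Darcy flux q = K·i = 209.1 × 0.01203 = 2.516 m/d
v = Ki/n = 209.1·0.01203/0.03 = 83.86 m/d
Retardation R = 1 + ρ_b·K_d/n = 1 + 1.55×2.1/0.03 = 109.5
Contaminant velocity v_c = v/R = 83.86/109.5 = 0.7659 m/d
t = L/v_c = 158/0.7659 = 206.3 d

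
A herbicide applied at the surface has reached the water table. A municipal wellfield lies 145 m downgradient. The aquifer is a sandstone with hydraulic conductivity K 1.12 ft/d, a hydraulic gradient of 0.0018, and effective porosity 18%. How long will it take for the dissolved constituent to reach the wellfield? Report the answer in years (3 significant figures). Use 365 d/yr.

116 years

K = 1.12 ft/d × 0.3048 = 0.3414 m/d
Darcy flux q = K·i = 0.3414 × 0.0018 = 6.145e-4 m/d
v = Ki/n = 0.3414·0.0018/0.18 = 0.003414 m/d
t = L / v = 145 / 0.003414 = 42480 d
   = 42480 / 365 = 116 yr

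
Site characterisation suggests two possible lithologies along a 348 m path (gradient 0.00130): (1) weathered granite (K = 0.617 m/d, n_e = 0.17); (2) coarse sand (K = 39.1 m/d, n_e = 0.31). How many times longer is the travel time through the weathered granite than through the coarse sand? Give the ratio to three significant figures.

Unit 1 (weathered granite): v = 0.617×0.0013/0.17 = 0.004718 m/d, t = 348/0.004718 = 73760 d
Unit 2 (coarse sand): v = 39.1×0.0013/0.31 = 0.1640 m/d, t = 348/0.1640 = 2122 d
t(weathered granite) / t(coarse sand) = 73760/2122 = 34.8

34.8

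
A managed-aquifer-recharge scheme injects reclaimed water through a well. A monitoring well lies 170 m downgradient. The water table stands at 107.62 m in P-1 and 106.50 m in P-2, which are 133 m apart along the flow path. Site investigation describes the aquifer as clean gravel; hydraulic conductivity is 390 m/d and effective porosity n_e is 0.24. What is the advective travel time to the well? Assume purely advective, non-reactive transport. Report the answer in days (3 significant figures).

Hydraulic gradient i = (107.62 − 106.50) / 133 = 1.12 / 133 = 0.008421
q = Ki = 390 × 0.008421 = 3.284 m/d
Seepage velocity v = q / n = 3.284 / 0.24 = 13.68 m/d
t = L / v = 170 / 13.68 = 12.42 d

12.4 days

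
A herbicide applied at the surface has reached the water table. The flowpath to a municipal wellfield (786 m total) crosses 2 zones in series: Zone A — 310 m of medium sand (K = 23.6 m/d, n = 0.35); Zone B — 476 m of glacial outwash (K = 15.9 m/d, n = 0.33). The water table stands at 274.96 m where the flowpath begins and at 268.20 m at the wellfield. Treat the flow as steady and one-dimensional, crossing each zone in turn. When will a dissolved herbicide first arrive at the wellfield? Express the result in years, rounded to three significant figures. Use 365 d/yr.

4.64 years

Total head drop ΔH = 274.96 − 268.20 = 6.76 m
Continuity: the same q passes through each zone, so ΔH = q·Σ(L_j/K_j) — the zones act as resistances in series.
Σ(L/K) = 310/23.6 + 476/15.9 = 13.14 + 29.94 = 43.07 d
q = ΔH / Σ(L/K) = 6.76 / 43.07 = 0.1569 m/d (same in every zone)
Zone A: v = q/n = 0.1569/0.35 = 0.4484 m/d → t_A = 310/0.4484 = 691.3 d
Zone B: v = q/n = 0.1569/0.33 = 0.4756 m/d → t_B = 476/0.4756 = 1001 d
Total t = 691.3 + 1001 = 1692 d
   = 1692 / 365 = 4.64 yr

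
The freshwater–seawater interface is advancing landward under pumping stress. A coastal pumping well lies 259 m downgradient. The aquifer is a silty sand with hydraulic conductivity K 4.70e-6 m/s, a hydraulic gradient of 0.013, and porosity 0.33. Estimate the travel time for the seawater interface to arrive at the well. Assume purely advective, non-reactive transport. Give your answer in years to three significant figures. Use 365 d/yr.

44.4 years

K = 4.70e-6 m/s × 86400 s/d = 0.4061 m/d
Darcy flux q = K·i = 0.4061 × 0.013 = 0.005279 m/d
v = Ki/n = 0.4061·0.013/0.33 = 0.01600 m/d
t = L / v = 259 / 0.01600 = 16190 d
   = 16190 / 365 = 44.4 yr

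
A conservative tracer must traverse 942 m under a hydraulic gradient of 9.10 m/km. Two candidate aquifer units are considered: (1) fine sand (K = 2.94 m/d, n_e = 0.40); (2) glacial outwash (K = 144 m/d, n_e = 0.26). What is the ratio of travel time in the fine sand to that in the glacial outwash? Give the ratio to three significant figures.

Unit 1 (fine sand): v = 2.94×0.0091/0.40 = 0.06689 m/d, t = 942/0.06689 = 14080 d
Unit 2 (glacial outwash): v = 144×0.0091/0.26 = 5.040 m/d, t = 942/5.040 = 186.9 d
t(fine sand) / t(glacial outwash) = 14080/186.9 = 75.4

75.4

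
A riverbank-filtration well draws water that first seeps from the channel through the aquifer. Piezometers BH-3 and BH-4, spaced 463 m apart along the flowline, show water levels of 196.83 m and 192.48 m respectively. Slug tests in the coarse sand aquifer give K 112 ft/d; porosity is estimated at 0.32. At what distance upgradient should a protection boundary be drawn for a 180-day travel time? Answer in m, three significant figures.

180 m

Hydraulic gradient i = (196.83 − 192.48) / 463 = 4.35 / 463 = 0.009395
K = 112 ft/d × 0.3048 = 34.14 m/d
Darcy flux q = K·i = 34.14 × 0.009395 = 0.3207 m/d
Seepage velocity v = q / n = 0.3207 / 0.32 = 1.002 m/d
L = v × T = 1.002 × 180 = 180.4 m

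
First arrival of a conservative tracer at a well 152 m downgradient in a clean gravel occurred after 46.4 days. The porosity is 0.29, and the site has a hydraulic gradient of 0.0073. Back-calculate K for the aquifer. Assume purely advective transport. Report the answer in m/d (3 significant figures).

130 m/d

v = L / t = 152 / 46.4 = 3.276 m/d
K = v · n / i = 3.276 × 0.29 / 0.0073 = 130 m/d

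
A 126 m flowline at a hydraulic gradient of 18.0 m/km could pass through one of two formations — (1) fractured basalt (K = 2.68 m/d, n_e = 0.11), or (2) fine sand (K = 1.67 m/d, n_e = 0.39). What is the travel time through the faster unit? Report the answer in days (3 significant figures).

Unit 1 (fractured basalt): v = 2.68×0.018/0.11 = 0.4385 m/d, t = 126/0.4385 = 287.3 d
Unit 2 (fine sand): v = 1.67×0.018/0.39 = 0.07708 m/d, t = 126/0.07708 = 1635 d
Faster unit: t = 287 d

287 days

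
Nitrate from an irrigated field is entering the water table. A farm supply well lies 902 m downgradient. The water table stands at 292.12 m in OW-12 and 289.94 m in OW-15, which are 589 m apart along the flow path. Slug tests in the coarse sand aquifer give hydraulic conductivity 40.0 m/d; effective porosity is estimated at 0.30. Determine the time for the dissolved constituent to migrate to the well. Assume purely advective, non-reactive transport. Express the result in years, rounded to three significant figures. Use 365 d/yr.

5.01 years

Hydraulic gradient i = (292.12 − 289.94) / 589 = 2.18 / 589 = 0.003701
Specific discharge q = 40.0 × 0.003701 = 0.1480 m/d
Average linear velocity = 0.1480 / 0.30 = 0.4935 m/d
t = L / v = 902 / 0.4935 = 1828 d
   = 1828 / 365 = 5.01 yr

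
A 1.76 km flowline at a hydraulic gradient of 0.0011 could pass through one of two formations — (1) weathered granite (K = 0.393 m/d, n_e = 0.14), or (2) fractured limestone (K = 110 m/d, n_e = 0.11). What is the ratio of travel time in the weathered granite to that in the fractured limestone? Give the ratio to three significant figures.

Unit 1 (weathered granite): v = 0.393×0.0011/0.14 = 0.003088 m/d, t = 1760/0.003088 = 570000 d
Unit 2 (fractured limestone): v = 110×0.0011/0.11 = 1.100 m/d, t = 1760/1.100 = 1600 d
t(weathered granite) / t(fractured limestone) = 570000/1600 = 356

356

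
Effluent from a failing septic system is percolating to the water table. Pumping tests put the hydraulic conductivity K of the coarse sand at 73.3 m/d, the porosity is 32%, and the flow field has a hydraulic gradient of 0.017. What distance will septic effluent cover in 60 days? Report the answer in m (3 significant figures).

q = Ki = 73.3 × 0.017 = 1.246 m/d
Average linear velocity = 1.246 / 0.32 = 3.894 m/d
L = v × T = 3.894 × 60 = 233.6 m

234 m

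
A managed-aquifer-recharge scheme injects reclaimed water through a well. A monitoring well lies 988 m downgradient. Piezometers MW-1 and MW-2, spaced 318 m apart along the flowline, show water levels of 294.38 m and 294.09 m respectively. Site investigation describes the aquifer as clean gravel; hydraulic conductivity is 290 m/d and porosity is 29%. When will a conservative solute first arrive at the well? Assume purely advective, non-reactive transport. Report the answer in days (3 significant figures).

1080 days

Hydraulic gradient i = (294.38 − 294.09) / 318 = 0.29 / 318 = 9.119e-4
Specific discharge q = 290 × 9.119e-4 = 0.2645 m/d
v_s = q/n_e = 0.2645/0.29 = 0.9119 m/d
t = L / v = 988 / 0.9119 = 1083 d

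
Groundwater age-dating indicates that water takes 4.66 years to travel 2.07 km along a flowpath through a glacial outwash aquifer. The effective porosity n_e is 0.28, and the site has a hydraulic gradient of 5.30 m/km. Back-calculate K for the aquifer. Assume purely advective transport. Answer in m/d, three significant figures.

64.3 m/d

t = 4.66 years = 1701 d
L = 2.07 km = 2070 m
v = L / t = 2070 / 1701 = 1.217 m/d
K = v · n / i = 1.217 × 0.28 / 0.0053 = 64.3 m/d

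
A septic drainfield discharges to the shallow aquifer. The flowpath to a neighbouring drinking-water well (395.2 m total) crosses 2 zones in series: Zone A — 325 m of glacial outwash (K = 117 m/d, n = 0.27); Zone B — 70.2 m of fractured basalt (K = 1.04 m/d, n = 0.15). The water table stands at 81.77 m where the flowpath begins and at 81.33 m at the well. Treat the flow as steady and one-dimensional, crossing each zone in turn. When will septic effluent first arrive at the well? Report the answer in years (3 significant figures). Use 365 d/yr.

43.0 years

Total head drop ΔH = 81.77 − 81.33 = 0.44 m
Continuity: the same q passes through each zone, so ΔH = q·Σ(L_j/K_j) — the zones act as resistances in series.
Σ(L/K) = 325/117 + 70.2/1.04 = 2.778 + 67.50 = 70.28 d
q = ΔH / Σ(L/K) = 0.44 / 70.28 = 0.006261 m/d (same in every zone)
Zone A: v = q/n = 0.006261/0.27 = 0.02319 m/d → t_A = 325/0.02319 = 14020 d
Zone B: v = q/n = 0.006261/0.15 = 0.04174 m/d → t_B = 70.2/0.04174 = 1682 d
Total t = 14020 + 1682 = 15700 d
   = 15700 / 365 = 43.0 yr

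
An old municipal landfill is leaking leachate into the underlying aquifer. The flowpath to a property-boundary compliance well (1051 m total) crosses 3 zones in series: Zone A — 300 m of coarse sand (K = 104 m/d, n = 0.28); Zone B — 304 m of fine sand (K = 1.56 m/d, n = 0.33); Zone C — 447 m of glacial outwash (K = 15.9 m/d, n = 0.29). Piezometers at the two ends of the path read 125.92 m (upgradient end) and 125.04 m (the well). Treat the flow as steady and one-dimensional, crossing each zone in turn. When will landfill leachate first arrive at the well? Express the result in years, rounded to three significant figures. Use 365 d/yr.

221 years

Total head drop ΔH = 125.92 − 125.04 = 0.88 m
Steady 1-D flow in series ⇒ the Darcy flux q is identical in every zone and the zone head losses add (resistances L/K in series).
Σ(L/K) = 300/104 + 304/1.56 + 447/15.9 = 2.885 + 194.9 + 28.11 = 225.9 d
q = ΔH / Σ(L/K) = 0.88 / 225.9 = 0.003896 m/d (same in every zone)
Zone A: v = q/n = 0.003896/0.28 = 0.01391 m/d → t_A = 300/0.01391 = 21560 d
Zone B: v = q/n = 0.003896/0.33 = 0.01181 m/d → t_B = 304/0.01181 = 25750 d
Zone C: v = q/n = 0.003896/0.29 = 0.01343 m/d → t_C = 447/0.01343 = 33270 d
Total t = 21560 + 25750 + 33270 = 80580 d
   = 80580 / 365 = 221 yr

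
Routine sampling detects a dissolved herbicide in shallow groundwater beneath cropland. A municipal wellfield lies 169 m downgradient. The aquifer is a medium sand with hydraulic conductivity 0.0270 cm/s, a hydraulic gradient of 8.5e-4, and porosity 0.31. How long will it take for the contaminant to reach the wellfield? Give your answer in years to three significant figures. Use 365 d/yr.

K = 0.0270 cm/s × 864 = 23.33 m/d
Darcy flux q = K·i = 23.33 × 8.5e-4 = 0.01983 m/d
Average linear velocity = 0.01983 / 0.31 = 0.06396 m/d
t = L / v = 169 / 0.06396 = 2642 d
   = 2642 / 365 = 7.24 yr

7.24 years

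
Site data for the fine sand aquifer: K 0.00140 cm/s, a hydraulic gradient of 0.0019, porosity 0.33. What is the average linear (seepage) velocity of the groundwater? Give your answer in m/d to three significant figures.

0.00696 m/d

K = 0.00140 cm/s × 864 = 1.210 m/d
Darcy flux q = K·i = 1.210 × 0.0019 = 0.002298 m/d
v_s = q/n_e = 0.002298/0.33 = 0.006964 m/d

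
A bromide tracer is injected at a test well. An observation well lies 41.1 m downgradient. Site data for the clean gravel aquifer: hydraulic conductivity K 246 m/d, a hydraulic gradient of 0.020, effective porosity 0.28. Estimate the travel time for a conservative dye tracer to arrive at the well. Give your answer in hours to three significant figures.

56.1 hours

Darcy flux q = K·i = 246 × 0.020 = 4.920 m/d
Seepage velocity v = q / n = 4.920 / 0.28 = 17.57 m/d
t = L / v = 41.1 / 17.57 = 2.339 d
   = 2.339 × 24 = 56.1 h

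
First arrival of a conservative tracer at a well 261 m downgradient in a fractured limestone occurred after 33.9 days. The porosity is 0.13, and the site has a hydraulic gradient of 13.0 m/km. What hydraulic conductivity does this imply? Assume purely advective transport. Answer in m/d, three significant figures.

v = L / t = 261 / 33.9 = 7.699 m/d
K = v · n / i = 7.699 × 0.13 / 0.013 = 77.0 m/d

77.0 m/d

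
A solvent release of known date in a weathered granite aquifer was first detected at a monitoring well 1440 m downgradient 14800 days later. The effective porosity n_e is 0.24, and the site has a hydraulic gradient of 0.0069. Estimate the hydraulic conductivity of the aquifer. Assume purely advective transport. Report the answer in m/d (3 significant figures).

v = L / t = 1440 / 14800 = 0.09730 m/d
K = v · n / i = 0.09730 × 0.24 / 0.0069 = 3.38 m/d

3.38 m/d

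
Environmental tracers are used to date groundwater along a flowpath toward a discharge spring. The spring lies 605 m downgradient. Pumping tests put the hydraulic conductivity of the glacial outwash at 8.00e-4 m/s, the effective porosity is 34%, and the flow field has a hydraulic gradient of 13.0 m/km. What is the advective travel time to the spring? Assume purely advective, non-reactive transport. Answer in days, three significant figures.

K = 8.00e-4 m/s × 86400 s/d = 69.12 m/d
Darcy flux q = K·i = 69.12 × 0.013 = 0.8986 m/d
v_s = q/n_e = 0.8986/0.34 = 2.643 m/d
t = L / v = 605 / 2.643 = 228.9 d

229 days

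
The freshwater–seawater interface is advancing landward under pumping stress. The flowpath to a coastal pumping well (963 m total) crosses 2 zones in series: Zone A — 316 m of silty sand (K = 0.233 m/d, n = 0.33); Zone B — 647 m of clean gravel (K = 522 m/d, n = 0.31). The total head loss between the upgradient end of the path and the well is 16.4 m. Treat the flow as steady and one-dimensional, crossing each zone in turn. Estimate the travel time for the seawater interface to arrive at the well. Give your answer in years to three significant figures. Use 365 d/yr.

Continuity: the same q passes through each zone, so ΔH = q·Σ(L_j/K_j) — the zones act as resistances in series.
Σ(L/K) = 316/0.233 + 647/522 = 1356 + 1.239 = 1357 d
q = ΔH / Σ(L/K) = 16.4 / 1357 = 0.01208 m/d (same in every zone)
Zone A: v = q/n = 0.01208/0.33 = 0.03661 m/d → t_A = 316/0.03661 = 8631 d
Zone B: v = q/n = 0.01208/0.31 = 0.03897 m/d → t_B = 647/0.03897 = 16600 d
Total t = 8631 + 16600 = 25230 d
   = 25230 / 365 = 69.1 yr

69.1 years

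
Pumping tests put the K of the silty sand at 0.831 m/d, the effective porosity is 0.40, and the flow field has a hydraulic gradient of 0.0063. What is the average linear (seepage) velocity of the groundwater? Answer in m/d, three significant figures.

Darcy flux q = K·i = 0.831 × 0.0063 = 0.005235 m/d
Seepage velocity v = q / n = 0.005235 / 0.40 = 0.01309 m/d

0.0131 m/d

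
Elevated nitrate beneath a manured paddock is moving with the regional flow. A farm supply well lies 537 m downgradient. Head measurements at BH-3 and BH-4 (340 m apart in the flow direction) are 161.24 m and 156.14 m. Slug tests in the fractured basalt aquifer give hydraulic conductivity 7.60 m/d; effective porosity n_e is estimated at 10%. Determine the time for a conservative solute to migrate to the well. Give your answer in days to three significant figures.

471 days

Hydraulic gradient i = (161.24 − 156.14) / 340 = 5.10 / 340 = 0.01500
Specific discharge q = 7.60 × 0.01500 = 0.1140 m/d
v_s = q/n_e = 0.1140/0.10 = 1.140 m/d
t = L / v = 537 / 1.140 = 471.1 d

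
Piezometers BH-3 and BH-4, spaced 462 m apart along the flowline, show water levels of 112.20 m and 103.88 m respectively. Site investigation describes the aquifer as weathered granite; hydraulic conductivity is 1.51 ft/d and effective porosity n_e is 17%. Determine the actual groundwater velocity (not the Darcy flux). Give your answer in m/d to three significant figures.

0.0488 m/d

Hydraulic gradient i = (112.20 − 103.88) / 462 = 8.32 / 462 = 0.01801
K = 1.51 ft/d × 0.3048 = 0.4602 m/d
q = Ki = 0.4602 × 0.01801 = 0.008288 m/d
Average linear velocity = 0.008288 / 0.17 = 0.04876 m/d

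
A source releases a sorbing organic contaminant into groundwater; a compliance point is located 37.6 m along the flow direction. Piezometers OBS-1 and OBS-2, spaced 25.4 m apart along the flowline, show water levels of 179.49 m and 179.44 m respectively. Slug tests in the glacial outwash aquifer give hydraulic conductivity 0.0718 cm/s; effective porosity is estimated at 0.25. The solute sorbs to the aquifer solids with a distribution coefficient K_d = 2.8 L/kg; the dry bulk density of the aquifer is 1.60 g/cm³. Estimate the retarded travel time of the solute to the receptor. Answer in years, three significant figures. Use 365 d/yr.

3.99 years

Hydraulic gradient i = (179.49 − 179.44) / 25.4 = 0.05 / 25.4 = 0.001969
K = 0.0718 cm/s × 864 = 62.04 m/d
Darcy flux q = K·i = 62.04 × 0.001969 = 0.1221 m/d
Average linear velocity = 0.1221 / 0.25 = 0.4885 m/d
Retardation R = 1 + ρ_b·K_d/n = 1 + 1.60×2.8/0.25 = 18.92
Contaminant velocity v_c = v/R = 0.4885/18.92 = 0.02582 m/d
t = L/v_c = 37.6/0.02582 = 1456 d
   = 1456/365 = 3.99 yr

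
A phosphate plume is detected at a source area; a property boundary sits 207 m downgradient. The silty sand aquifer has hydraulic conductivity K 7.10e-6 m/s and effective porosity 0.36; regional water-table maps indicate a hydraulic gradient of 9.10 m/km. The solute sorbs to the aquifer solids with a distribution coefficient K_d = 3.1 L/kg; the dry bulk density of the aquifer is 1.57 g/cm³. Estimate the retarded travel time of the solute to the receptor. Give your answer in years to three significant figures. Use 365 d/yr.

K = 7.10e-6 m/s × 86400 s/d = 0.6134 m/d
Darcy flux q = K·i = 0.6134 × 0.0091 = 0.005582 m/d
Average linear velocity = 0.005582 / 0.36 = 0.01551 m/d
Retardation R = 1 + ρ_b·K_d/n = 1 + 1.57×3.1/0.36 = 14.52
Contaminant velocity v_c = v/R = 0.01551/14.52 = 0.001068 m/d
t = L/v_c = 207/0.001068 = 193800 d
   = 193800/365 = 531 yr

531 years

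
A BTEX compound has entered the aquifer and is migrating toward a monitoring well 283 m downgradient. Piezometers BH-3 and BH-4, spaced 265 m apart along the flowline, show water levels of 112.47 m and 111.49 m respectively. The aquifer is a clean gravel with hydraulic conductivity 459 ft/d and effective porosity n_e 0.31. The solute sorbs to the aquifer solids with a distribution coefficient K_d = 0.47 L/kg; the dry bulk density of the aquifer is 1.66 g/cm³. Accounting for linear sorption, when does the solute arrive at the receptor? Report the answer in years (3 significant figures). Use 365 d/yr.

Hydraulic gradient i = (112.47 − 111.49) / 265 = 0.98 / 265 = 0.003698
K = 459 ft/d × 0.3048 = 139.9 m/d
q = Ki = 139.9 × 0.003698 = 0.5174 m/d
Seepage velocity v = q / n = 0.5174 / 0.31 = 1.669 m/d
Retardation R = 1 + ρ_b·K_d/n = 1 + 1.66×0.47/0.31 = 3.517
Contaminant velocity v_c = v/R = 1.669/3.517 = 0.4746 m/d
t = L/v_c = 283/0.4746 = 596.3 d
   = 596.3/365 = 1.63 yr

1.63 years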